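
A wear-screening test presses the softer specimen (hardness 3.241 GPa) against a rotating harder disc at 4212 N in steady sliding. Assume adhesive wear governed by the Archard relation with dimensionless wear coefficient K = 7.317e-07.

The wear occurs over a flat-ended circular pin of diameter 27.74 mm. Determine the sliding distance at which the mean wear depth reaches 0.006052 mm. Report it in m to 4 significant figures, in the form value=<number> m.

Every step holds full precision; printed values are rounded; rounded just once, at four significant figures.
Hardness H = 3.241 GPa = 3.241e+09 Pa.
Pin diameter d = 27.74 mm = 0.02774 m. Contact area A = π·d²/4 = π·(0.02774 m)²/4 = 6.044e-04 m².
Depth limit h_lim = 0.006052 mm = 6.052e-06 m.
In SI base units, W = 4212 N, H = 3.241e+09 Pa, K = 7.317e-07.
At the depth limit, V_lim = h_lim·A = 6.052e-06 · 6.044e-04 = 3.658e-09 m³.
Thus life L = V_lim·H/(K·W) = 3.658e-09 · 3.241e+09 / (7.317e-07 · 4212) = 3846 m.

value=3846 m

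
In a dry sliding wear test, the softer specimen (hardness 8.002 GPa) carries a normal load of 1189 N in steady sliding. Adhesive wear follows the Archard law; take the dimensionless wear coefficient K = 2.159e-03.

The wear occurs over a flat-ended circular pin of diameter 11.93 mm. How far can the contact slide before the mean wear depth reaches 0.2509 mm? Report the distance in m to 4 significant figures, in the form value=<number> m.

value=87.42 m

Intermediates appear rounded; all arithmetic runs at full float precision. Rounded once at the end to four significant digits.
Hardness H = 8.002 GPa = 8.002e+09 Pa.
Pin diameter d = 11.93 mm = 0.01193 m. Contact area A = π·d²/4 = π·(0.01193 m)²/4 = 1.118e-04 m².
Depth limit h_lim = 0.2509 mm = 2.509e-04 m.
Working in SI base units: W = 1189 N, H = 8.002e+09 Pa, K = 2.159e-03.
At the depth limit, V_lim = h_lim·A = 2.509e-04 · 1.118e-04 = 2.805e-08 m³.
Sliding life L = V_lim·H/(K·W) = 2.805e-08 · 8.002e+09 / (2.159e-03 · 1189) = 87.42 m.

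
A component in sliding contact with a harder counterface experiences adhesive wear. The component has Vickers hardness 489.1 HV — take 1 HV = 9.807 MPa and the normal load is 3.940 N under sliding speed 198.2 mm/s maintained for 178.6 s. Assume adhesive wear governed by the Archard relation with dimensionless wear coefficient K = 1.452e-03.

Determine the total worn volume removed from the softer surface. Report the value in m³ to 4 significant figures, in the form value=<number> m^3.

value=4.222e-11 m^3

The intermediates are printed rounded — the algebra maintains exact precision — a single final rounding to four significant digits.
Convert: Sliding speed v = 198.2 mm/s = 0.1982 m/s. Distance L = v·t = 0.1982 m/s × 178.6 s = 35.40 m.
Convert: Hardness H = 489.1 HV × 9.807 MPa/HV = 4797 MPa = 4.797e+09 Pa.
Restated in SI base units: W = 3.940 N, H = 4.797e+09 Pa, K = 1.452e-03.
Volume removed: V = K·W·L/H = 1.452e-03 · 3.940 · 35.40 / 4.797e+09 = 4.222e-11 m³.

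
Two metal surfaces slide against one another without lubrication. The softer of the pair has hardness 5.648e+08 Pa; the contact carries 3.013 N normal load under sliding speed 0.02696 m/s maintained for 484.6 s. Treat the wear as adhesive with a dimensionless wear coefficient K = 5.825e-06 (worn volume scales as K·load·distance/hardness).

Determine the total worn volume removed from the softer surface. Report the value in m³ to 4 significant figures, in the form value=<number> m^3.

The algebra runs at exact precision; intermediate values are printed rounded — rounded just once: four significant digits.
Convert: The distance L = v·t = 0.02696 m/s × 484.6 s = 13.06 m.
Working in SI base units: W = 3.013 N, H = 5.648e+08 Pa, K = 5.825e-06.
Apply Archard: V = K·W·L/H = 5.825e-06 · 3.013 · 13.06 / 5.648e+08 = 4.060e-13 m³.

value=4.060e-13 m^3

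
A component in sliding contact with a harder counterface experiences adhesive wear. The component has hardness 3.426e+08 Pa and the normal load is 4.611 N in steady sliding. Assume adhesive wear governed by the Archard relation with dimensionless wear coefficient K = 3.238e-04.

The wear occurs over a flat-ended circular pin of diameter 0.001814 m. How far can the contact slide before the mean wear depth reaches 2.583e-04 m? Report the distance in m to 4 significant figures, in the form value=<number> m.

The intermediates appear rounded — the computation runs at exact precision, and rounded once at the end to four significant digits.
Contact area A = π·d²/4 = π·(0.001814 m)²/4 = 2.584e-06 m².
In SI base units, W = 4.611 N, H = 3.426e+08 Pa, K = 3.238e-04.
Wearable volume V_lim = h_lim·A = 2.583e-04 · 2.584e-06 = 6.676e-10 m³.
Life L = V_lim·H/(K·W) = 6.676e-10 · 3.426e+08 / (3.238e-04 · 4.611) = 153.2 m.

value=153.2 m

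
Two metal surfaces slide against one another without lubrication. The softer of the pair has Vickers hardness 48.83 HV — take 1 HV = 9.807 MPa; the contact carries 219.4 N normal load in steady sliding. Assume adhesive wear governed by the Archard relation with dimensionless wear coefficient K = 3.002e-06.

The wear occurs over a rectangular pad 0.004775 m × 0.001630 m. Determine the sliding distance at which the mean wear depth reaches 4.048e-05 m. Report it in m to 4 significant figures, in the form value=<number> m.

value=229.1 m

The computation keeps full precision; intermediates are displayed rounded, and a single final rounding, at 4 significant digits.
Hardness H = 48.83 HV × 9.807 MPa/HV = 478.9 MPa = 4.789e+08 Pa.
Contact area A = 0.004775 m × 0.001630 m = 7.783e-06 m².
SI base units throughout: W = 219.4 N, H = 4.789e+08 Pa, K = 3.002e-06.
At the depth limit, V_lim = h_lim·A = 4.048e-05 · 7.783e-06 = 3.151e-10 m³.
Sliding life L = V_lim·H/(K·W) = 3.151e-10 · 4.789e+08 / (3.002e-06 · 219.4) = 229.1 m.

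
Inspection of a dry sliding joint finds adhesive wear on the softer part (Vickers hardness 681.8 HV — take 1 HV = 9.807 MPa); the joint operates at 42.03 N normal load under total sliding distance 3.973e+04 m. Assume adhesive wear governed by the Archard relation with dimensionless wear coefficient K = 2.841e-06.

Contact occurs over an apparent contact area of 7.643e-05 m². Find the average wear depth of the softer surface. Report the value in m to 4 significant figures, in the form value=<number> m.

The computation carries exact precision, and quoted intermediates are rounded; rounded just once: four significant figures.
Hardness H = 681.8 HV × 9.807 MPa/HV = 6686 MPa = 6.686e+09 Pa.
Working in SI base units: W = 42.03 N, H = 6.686e+09 Pa, K = 2.841e-06.
By Archard's law, V = K·W·L/H = 2.841e-06 · 42.03 · 3.973e+04 / 6.686e+09 = 7.095e-10 m³.
Depth of wear h = V/A = 7.095e-10 / 7.643e-05 = 9.283e-06 m.

value=9.283e-06 m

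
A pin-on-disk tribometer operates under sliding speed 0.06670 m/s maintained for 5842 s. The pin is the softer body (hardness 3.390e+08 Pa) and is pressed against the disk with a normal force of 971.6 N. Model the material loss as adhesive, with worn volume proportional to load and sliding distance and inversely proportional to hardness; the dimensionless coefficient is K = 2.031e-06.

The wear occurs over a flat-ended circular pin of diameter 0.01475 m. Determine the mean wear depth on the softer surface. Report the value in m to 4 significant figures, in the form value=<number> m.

value=1.327e-05 m

All arithmetic holds full precision, and the intermediates are displayed rounded; one last rounding, at 4 significant figures.
The distance L = v·t = 0.06670 m/s × 5842 s = 389.7 m.
Contact area A = π·d²/4 = π·(0.01475 m)²/4 = 1.709e-04 m².
Restated in SI base units: W = 971.6 N, H = 3.390e+08 Pa, K = 2.031e-06.
Volume removed: V = K·W·L/H = 2.031e-06 · 971.6 · 389.7 / 3.390e+08 = 2.268e-09 m³.
Mean wear depth h = V/A = 2.268e-09 / 1.709e-04 = 1.327e-05 m.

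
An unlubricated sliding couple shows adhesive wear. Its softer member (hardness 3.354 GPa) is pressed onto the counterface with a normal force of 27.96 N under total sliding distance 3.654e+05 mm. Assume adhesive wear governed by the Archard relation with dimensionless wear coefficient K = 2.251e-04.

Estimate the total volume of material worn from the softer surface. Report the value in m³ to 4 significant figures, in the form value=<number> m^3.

value=6.857e-10 m^3

Quoted intermediates are rounded; all working math holds exact precision — a single final rounding: four significant digits.
Path length L = 3.654e+05 mm = 365.4 m.
Hardness H = 3.354 GPa = 3.354e+09 Pa.
As SI base values: W = 27.96 N, H = 3.354e+09 Pa, K = 2.251e-04.
Archard volume V = K·W·L/H = 2.251e-04 · 27.96 · 365.4 / 3.354e+09 = 6.857e-10 m³.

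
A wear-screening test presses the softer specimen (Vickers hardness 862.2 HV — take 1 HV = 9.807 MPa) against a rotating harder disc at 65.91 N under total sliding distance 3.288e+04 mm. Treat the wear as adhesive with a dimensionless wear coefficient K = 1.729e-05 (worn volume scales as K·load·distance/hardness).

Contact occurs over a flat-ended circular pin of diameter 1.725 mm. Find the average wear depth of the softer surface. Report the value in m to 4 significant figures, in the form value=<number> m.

value=1.896e-06 m

Displayed values are rounded, and each operation holds full precision, and a lone final rounding to four significant figures.
Path length L = 3.288e+04 mm = 32.88 m.
Hardness H = 862.2 HV × 9.807 MPa/HV = 8456 MPa = 8.456e+09 Pa.
Pin diameter d = 1.725 mm = 0.001725 m. Contact area A = π·d²/4 = π·(0.001725 m)²/4 = 2.337e-06 m².
Expressed in SI base units: W = 65.91 N, H = 8.456e+09 Pa, K = 1.729e-05.
Archard relation: V = K·W·L/H = 1.729e-05 · 65.91 · 32.88 / 8.456e+09 = 4.431e-12 m³.
Mean wear depth h = V/A = 4.431e-12 / 2.337e-06 = 1.896e-06 m.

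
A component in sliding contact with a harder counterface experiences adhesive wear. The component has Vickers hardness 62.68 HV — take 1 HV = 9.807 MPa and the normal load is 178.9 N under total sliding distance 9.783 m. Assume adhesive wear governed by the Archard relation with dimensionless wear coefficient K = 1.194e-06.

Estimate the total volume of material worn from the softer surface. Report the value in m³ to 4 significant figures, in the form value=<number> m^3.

Intermediate values appear rounded — all arithmetic holds full float precision. Rounded just once, at four significant digits.
Hardness H = 62.68 HV × 9.807 MPa/HV = 614.7 MPa = 6.147e+08 Pa.
Restated in SI base units: W = 178.9 N, H = 6.147e+08 Pa, K = 1.194e-06.
Volume removed: V = K·W·L/H = 1.194e-06 · 178.9 · 9.783 / 6.147e+08 = 3.400e-12 m³.

value=3.400e-12 m^3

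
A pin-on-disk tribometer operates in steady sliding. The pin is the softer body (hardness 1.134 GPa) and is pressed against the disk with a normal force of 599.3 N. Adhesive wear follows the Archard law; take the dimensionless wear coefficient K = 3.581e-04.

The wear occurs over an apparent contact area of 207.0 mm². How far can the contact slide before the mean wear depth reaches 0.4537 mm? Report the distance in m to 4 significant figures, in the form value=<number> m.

value=496.3 m

All arithmetic maintains full float precision. Intermediates are printed rounded. Rounded once at the end, at 4 significant digits.
Convert: Hardness H = 1.134 GPa = 1.134e+09 Pa.
Convert: Contact area A = 207.0 mm² = 2.070e-04 m².
Convert: Depth limit h_lim = 0.4537 mm = 4.537e-04 m.
In SI base units: W = 599.3 N, H = 1.134e+09 Pa, K = 3.581e-04.
Wearable volume V_lim = h_lim·A = 4.537e-04 · 2.070e-04 = 9.392e-08 m³.
Inverting, life L = V_lim·H/(K·W) = 9.392e-08 · 1.134e+09 / (3.581e-04 · 599.3) = 496.3 m.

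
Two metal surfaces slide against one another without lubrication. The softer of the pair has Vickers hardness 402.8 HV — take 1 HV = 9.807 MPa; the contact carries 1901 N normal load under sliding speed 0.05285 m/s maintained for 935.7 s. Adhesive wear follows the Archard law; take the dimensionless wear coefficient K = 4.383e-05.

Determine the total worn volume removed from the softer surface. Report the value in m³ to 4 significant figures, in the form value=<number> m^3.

The computation runs at full float precision — intermediates appear rounded, and one final rounding: 4 significant figures.
The distance L = v·t = 0.05285 m/s × 935.7 s = 49.45 m.
Hardness H = 402.8 HV × 9.807 MPa/HV = 3950 MPa = 3.950e+09 Pa.
Expressed in SI base units: W = 1901 N, H = 3.950e+09 Pa, K = 4.383e-05.
Apply Archard: V = K·W·L/H = 4.383e-05 · 1901 · 49.45 / 3.950e+09 = 1.043e-09 m³.

value=1.043e-09 m^3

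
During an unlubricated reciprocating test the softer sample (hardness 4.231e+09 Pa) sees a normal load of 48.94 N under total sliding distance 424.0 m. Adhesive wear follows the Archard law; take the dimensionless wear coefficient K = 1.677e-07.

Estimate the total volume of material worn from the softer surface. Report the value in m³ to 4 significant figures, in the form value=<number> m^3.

value=8.225e-13 m^3

All working math keeps full float precision; intermediate values are printed rounded; rounded once at the end to 4 significant digits.
Expressed in SI base units: W = 48.94 N, H = 4.231e+09 Pa, K = 1.677e-07.
By Archard's law, V = K·W·L/H = 1.677e-07 · 48.94 · 424.0 / 4.231e+09 = 8.225e-13 m³.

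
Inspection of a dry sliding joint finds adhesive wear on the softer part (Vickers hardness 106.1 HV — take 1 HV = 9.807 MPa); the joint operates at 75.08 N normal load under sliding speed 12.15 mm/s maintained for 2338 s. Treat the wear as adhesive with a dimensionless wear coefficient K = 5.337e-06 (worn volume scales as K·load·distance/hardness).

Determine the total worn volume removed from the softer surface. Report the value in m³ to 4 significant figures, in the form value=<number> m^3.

value=1.094e-11 m^3

Each operation maintains exact precision — displayed values are rounded, and a single final rounding, at 4 significant figures.
Convert: Sliding speed v = 12.15 mm/s = 0.01215 m/s. Sliding distance L = v·t = 0.01215 m/s × 2338 s = 28.41 m.
Convert: Hardness H = 106.1 HV × 9.807 MPa/HV = 1041 MPa = 1.041e+09 Pa.
Working in SI base units: W = 75.08 N, H = 1.041e+09 Pa, K = 5.337e-06.
Volume removed: V = K·W·L/H = 5.337e-06 · 75.08 · 28.41 / 1.041e+09 = 1.094e-11 m³.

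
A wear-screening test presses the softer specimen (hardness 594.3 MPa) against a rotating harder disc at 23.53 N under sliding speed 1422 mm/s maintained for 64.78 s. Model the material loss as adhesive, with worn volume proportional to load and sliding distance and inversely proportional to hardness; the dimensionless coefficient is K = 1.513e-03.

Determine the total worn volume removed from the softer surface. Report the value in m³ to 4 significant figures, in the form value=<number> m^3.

All working math carries full precision; intermediates are shown rounded. Rounded once at the end, at four significant figures.
Convert: Sliding speed v = 1422 mm/s = 1.422 m/s. Path length L = v·t = 1.422 m/s × 64.78 s = 92.12 m.
Convert: Hardness H = 594.3 MPa = 5.943e+08 Pa.
Working in SI base units: W = 23.53 N, H = 5.943e+08 Pa, K = 1.513e-03.
Archard relation: V = K·W·L/H = 1.513e-03 · 23.53 · 92.12 / 5.943e+08 = 5.518e-09 m³.

value=5.518e-09 m^3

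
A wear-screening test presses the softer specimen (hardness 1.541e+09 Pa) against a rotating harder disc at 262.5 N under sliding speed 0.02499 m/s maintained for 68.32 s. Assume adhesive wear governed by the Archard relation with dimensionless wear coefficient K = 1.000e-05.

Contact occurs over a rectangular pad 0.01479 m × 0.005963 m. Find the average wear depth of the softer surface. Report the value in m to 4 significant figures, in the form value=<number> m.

value=3.298e-08 m

Shown intermediates are rounded — each operation carries full precision. Rounded once at the end: four significant digits.
Path length L = v·t = 0.02499 m/s × 68.32 s = 1.707 m.
Contact area A = 0.01479 m × 0.005963 m = 8.819e-05 m².
Restated in SI base units: W = 262.5 N, H = 1.541e+09 Pa, K = 1.000e-05.
Wear volume V = K·W·L/H = 1.000e-05 · 262.5 · 1.707 / 1.541e+09 = 2.908e-12 m³.
Mean depth h = V/A = 2.908e-12 / 8.819e-05 = 3.298e-08 m.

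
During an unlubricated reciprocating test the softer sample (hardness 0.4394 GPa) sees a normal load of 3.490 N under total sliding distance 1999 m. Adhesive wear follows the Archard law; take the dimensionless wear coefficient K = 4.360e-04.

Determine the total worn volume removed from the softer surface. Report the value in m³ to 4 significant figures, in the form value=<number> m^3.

value=6.923e-09 m^3

All arithmetic runs at full precision; displayed values are rounded; a single final rounding: four significant figures.
Convert: Hardness H = 0.4394 GPa = 4.394e+08 Pa.
Restated in SI base units: W = 3.490 N, H = 4.394e+08 Pa, K = 4.360e-04.
By Archard's law, V = K·W·L/H = 4.360e-04 · 3.490 · 1999 / 4.394e+08 = 6.923e-09 m³.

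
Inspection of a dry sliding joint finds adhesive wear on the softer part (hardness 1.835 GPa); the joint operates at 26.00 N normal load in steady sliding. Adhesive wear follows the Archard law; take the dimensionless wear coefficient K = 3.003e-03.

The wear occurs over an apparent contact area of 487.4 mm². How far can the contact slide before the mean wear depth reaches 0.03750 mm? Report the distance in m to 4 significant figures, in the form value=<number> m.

value=429.6 m

All arithmetic carries exact precision — intermediate values are displayed rounded — a lone final rounding: four significant figures.
Hardness H = 1.835 GPa = 1.835e+09 Pa.
Contact area A = 487.4 mm² = 4.874e-04 m².
Depth limit h_lim = 0.03750 mm = 3.750e-05 m.
Collected in SI base units: W = 26.00 N, H = 1.835e+09 Pa, K = 3.003e-03.
At the depth limit, V_lim = h_lim·A = 3.750e-05 · 4.874e-04 = 1.828e-08 m³.
Life L = V_lim·H/(K·W) = 1.828e-08 · 1.835e+09 / (3.003e-03 · 26.00) = 429.6 m.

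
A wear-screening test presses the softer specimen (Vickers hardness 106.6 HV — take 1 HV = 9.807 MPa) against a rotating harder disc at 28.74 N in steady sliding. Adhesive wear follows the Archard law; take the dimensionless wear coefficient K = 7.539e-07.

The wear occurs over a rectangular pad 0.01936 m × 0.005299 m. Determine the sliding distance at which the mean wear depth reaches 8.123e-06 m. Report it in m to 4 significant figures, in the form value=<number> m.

The intermediates are printed rounded, and all arithmetic holds full precision; rounded just once, at 4 significant digits.
Convert: Hardness H = 106.6 HV × 9.807 MPa/HV = 1045 MPa = 1.045e+09 Pa.
Convert: Contact area A = 0.01936 m × 0.005299 m = 1.026e-04 m².
SI base units throughout: W = 28.74 N, H = 1.045e+09 Pa, K = 7.539e-07.
Limit volume V_lim = h_lim·A = 8.123e-06 · 1.026e-04 = 8.333e-10 m³.
Thus life L = V_lim·H/(K·W) = 8.333e-10 · 1.045e+09 / (7.539e-07 · 28.74) = 4.021e+04 m.

value=4.021e+04 m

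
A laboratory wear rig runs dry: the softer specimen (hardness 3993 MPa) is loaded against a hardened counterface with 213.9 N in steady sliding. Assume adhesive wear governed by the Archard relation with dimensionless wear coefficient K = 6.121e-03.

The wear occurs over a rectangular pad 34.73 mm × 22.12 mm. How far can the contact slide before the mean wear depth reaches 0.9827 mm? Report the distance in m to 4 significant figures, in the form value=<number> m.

value=2302 m

The computation maintains full precision. The intermediates are displayed rounded, and one last rounding: 4 significant figures.
Hardness H = 3993 MPa = 3.993e+09 Pa.
Pad sides 34.73 mm × 22.12 mm = 0.03473 m × 0.02212 m. Contact area A = 0.03473 m × 0.02212 m = 7.682e-04 m².
Depth limit h_lim = 0.9827 mm = 9.827e-04 m.
Restated in SI base units: W = 213.9 N, H = 3.993e+09 Pa, K = 6.121e-03.
Permissible volume V_lim = h_lim·A = 9.827e-04 · 7.682e-04 = 7.549e-07 m³.
Thus life L = V_lim·H/(K·W) = 7.549e-07 · 3.993e+09 / (6.121e-03 · 213.9) = 2302 m.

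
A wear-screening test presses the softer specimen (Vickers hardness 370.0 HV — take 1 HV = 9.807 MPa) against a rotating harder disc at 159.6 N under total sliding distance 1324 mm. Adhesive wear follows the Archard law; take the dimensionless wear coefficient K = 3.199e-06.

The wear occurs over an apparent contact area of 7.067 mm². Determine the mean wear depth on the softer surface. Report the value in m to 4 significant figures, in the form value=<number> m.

value=2.636e-08 m

Intermediate values appear rounded, and each operation runs at full precision — one last rounding: 4 significant digits.
Path length L = 1324 mm = 1.324 m.
Hardness H = 370.0 HV × 9.807 MPa/HV = 3629 MPa = 3.629e+09 Pa.
Contact area A = 7.067 mm² = 7.067e-06 m².
In SI base units, W = 159.6 N, H = 3.629e+09 Pa, K = 3.199e-06.
Archard volume V = K·W·L/H = 3.199e-06 · 159.6 · 1.324 / 3.629e+09 = 1.863e-13 m³.
Average depth h = V/A = 1.863e-13 / 7.067e-06 = 2.636e-08 m.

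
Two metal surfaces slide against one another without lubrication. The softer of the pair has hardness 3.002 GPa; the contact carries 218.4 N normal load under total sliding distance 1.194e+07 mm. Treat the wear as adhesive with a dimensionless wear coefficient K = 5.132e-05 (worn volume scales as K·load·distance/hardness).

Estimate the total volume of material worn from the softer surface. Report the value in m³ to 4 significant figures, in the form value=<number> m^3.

Intermediates are shown rounded, and the computation carries full precision; one final rounding to 4 significant figures.
Convert: Total distance L = 1.194e+07 mm = 1.194e+04 m.
Convert: Hardness H = 3.002 GPa = 3.002e+09 Pa.
In SI base units, W = 218.4 N, H = 3.002e+09 Pa, K = 5.132e-05.
The Archard volume V = K·W·L/H = 5.132e-05 · 218.4 · 1.194e+04 / 3.002e+09 = 4.458e-08 m³.

value=4.458e-08 m^3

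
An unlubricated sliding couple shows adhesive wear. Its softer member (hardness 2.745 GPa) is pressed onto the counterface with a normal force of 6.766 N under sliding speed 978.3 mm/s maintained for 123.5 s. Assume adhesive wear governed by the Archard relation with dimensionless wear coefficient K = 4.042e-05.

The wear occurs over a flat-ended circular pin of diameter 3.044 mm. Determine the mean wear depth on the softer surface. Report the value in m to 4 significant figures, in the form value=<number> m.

Each operation runs at full float precision, and the intermediates appear rounded — one last rounding, at 4 significant figures.
Sliding speed v = 978.3 mm/s = 0.9783 m/s. Total distance L = v·t = 0.9783 m/s × 123.5 s = 120.8 m.
Hardness H = 2.745 GPa = 2.745e+09 Pa.
Pin diameter d = 3.044 mm = 0.003044 m. Contact area A = π·d²/4 = π·(0.003044 m)²/4 = 7.277e-06 m².
In SI base units: W = 6.766 N, H = 2.745e+09 Pa, K = 4.042e-05.
Wear volume V = K·W·L/H = 4.042e-05 · 6.766 · 120.8 / 2.745e+09 = 1.204e-11 m³.
Mean wear depth h = V/A = 1.204e-11 / 7.277e-06 = 1.654e-06 m.

value=1.654e-06 m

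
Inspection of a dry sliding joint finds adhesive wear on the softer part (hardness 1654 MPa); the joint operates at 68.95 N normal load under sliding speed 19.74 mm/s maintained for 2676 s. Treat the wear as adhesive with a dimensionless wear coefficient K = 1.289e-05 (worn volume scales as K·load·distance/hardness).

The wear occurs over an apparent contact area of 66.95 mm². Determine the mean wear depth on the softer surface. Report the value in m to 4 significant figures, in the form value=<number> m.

value=4.240e-07 m

The intermediates are displayed rounded, and the algebra carries exact precision; one last rounding to 4 significant digits.
Convert: Sliding speed v = 19.74 mm/s = 0.01974 m/s. Distance covered L = v·t = 0.01974 m/s × 2676 s = 52.82 m.
Convert: Hardness H = 1654 MPa = 1.654e+09 Pa.
Convert: Contact area A = 66.95 mm² = 6.695e-05 m².
As SI base values: W = 68.95 N, H = 1.654e+09 Pa, K = 1.289e-05.
Apply Archard: V = K·W·L/H = 1.289e-05 · 68.95 · 52.82 / 1.654e+09 = 2.838e-11 m³.
Depth of wear h = V/A = 2.838e-11 / 6.695e-05 = 4.240e-07 m.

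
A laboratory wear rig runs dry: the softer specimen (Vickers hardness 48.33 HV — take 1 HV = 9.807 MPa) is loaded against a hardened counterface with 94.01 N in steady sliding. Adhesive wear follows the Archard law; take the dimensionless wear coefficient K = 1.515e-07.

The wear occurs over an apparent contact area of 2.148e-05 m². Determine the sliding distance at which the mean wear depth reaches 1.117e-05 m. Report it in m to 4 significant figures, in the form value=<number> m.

Intermediates are shown rounded. All working math carries full precision — one last rounding to four significant digits.
Convert: Hardness H = 48.33 HV × 9.807 MPa/HV = 474.0 MPa = 4.740e+08 Pa.
Collected in SI base units: W = 94.01 N, H = 4.740e+08 Pa, K = 1.515e-07.
At the depth limit, V_lim = h_lim·A = 1.117e-05 · 2.148e-05 = 2.399e-10 m³.
Sliding life L = V_lim·H/(K·W) = 2.399e-10 · 4.740e+08 / (1.515e-07 · 94.01) = 7985 m.

value=7985 m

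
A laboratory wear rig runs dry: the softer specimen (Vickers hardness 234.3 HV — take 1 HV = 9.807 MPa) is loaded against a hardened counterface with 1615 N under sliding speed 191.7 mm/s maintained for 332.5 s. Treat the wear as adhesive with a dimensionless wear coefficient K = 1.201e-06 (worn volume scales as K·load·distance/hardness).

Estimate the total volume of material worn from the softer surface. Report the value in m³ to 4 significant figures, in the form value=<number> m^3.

All working math maintains full float precision, and the intermediates are shown rounded. Rounded once at the end: 4 significant figures.
Sliding speed v = 191.7 mm/s = 0.1917 m/s. The distance L = v·t = 0.1917 m/s × 332.5 s = 63.74 m.
Hardness H = 234.3 HV × 9.807 MPa/HV = 2298 MPa = 2.298e+09 Pa.
Restated in SI base units: W = 1615 N, H = 2.298e+09 Pa, K = 1.201e-06.
Archard relation: V = K·W·L/H = 1.201e-06 · 1615 · 63.74 / 2.298e+09 = 5.380e-11 m³.

value=5.380e-11 m^3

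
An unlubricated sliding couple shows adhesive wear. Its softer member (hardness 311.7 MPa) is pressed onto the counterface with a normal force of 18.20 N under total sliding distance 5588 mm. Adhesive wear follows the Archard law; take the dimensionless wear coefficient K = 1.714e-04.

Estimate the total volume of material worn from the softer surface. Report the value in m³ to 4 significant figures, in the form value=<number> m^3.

Every step keeps full precision; intermediates are shown rounded, and a single final rounding to 4 significant digits.
Distance covered L = 5588 mm = 5.588 m.
Hardness H = 311.7 MPa = 3.117e+08 Pa.
Restated in SI base units: W = 18.20 N, H = 3.117e+08 Pa, K = 1.714e-04.
Wear volume V = K·W·L/H = 1.714e-04 · 18.20 · 5.588 / 3.117e+08 = 5.592e-11 m³.

value=5.592e-11 m^3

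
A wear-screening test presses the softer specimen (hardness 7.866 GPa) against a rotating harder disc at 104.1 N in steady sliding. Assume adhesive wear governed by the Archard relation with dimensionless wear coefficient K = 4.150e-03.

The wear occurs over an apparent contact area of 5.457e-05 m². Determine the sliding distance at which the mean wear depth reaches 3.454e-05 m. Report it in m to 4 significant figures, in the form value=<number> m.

value=34.32 m

Intermediate values appear rounded; every step maintains full precision. Rounded just once, at four significant digits.
Convert: Hardness H = 7.866 GPa = 7.866e+09 Pa.
In SI base units: W = 104.1 N, H = 7.866e+09 Pa, K = 4.150e-03.
Wearable volume V_lim = h_lim·A = 3.454e-05 · 5.457e-05 = 1.885e-09 m³.
So the life L = V_lim·H/(K·W) = 1.885e-09 · 7.866e+09 / (4.150e-03 · 104.1) = 34.32 m.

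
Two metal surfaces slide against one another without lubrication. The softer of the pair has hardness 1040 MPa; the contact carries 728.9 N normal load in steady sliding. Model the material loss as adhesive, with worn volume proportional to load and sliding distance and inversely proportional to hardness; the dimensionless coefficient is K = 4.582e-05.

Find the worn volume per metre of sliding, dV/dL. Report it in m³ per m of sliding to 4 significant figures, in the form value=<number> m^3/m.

value=3.211e-11 m^3/m

Intermediates are shown rounded — each operation maintains full float precision, and rounded once at the end: four significant figures.
Hardness H = 1040 MPa = 1.040e+09 Pa.
Expressed in SI base units: W = 728.9 N, H = 1.040e+09 Pa, K = 4.582e-05.
The wear rate dV/dL = K·W/H, so: 4.582e-05 · 728.9 / 1.040e+09 = 3.211e-11 m³/m.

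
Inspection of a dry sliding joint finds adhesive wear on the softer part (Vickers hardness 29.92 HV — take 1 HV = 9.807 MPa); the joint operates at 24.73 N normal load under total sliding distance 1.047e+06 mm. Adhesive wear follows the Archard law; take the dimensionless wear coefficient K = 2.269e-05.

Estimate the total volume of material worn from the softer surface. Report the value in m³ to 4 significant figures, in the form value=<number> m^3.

Intermediate values are displayed rounded. Every step carries exact precision; a single final rounding: 4 significant figures.
Convert: Total distance L = 1.047e+06 mm = 1047 m.
Convert: Hardness H = 29.92 HV × 9.807 MPa/HV = 293.4 MPa = 2.934e+08 Pa.
Expressed in SI base units: W = 24.73 N, H = 2.934e+08 Pa, K = 2.269e-05.
Archard relation: V = K·W·L/H = 2.269e-05 · 24.73 · 1047 / 2.934e+08 = 2.002e-09 m³.

value=2.002e-09 m^3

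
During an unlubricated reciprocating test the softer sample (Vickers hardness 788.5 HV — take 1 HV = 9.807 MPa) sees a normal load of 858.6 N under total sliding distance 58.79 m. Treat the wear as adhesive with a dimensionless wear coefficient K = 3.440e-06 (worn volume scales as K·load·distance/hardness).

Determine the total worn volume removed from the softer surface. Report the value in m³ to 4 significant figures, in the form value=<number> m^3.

Every step keeps full precision — intermediates are shown rounded, and a lone final rounding to four significant figures.
Hardness H = 788.5 HV × 9.807 MPa/HV = 7733 MPa = 7.733e+09 Pa.
Restated in SI base units: W = 858.6 N, H = 7.733e+09 Pa, K = 3.440e-06.
Archard volume V = K·W·L/H = 3.440e-06 · 858.6 · 58.79 / 7.733e+09 = 2.246e-11 m³.

value=2.246e-11 m^3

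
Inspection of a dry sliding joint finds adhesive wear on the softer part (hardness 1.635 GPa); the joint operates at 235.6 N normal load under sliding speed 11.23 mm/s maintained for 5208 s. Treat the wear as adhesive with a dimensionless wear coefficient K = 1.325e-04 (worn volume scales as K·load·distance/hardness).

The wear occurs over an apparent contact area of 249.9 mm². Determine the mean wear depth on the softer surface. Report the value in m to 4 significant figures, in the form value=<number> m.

value=4.468e-06 m

The intermediates are shown rounded; all arithmetic maintains exact precision — rounded just once: 4 significant digits.
Convert: Sliding speed v = 11.23 mm/s = 0.01123 m/s. The distance L = v·t = 0.01123 m/s × 5208 s = 58.49 m.
Convert: Hardness H = 1.635 GPa = 1.635e+09 Pa.
Convert: Contact area A = 249.9 mm² = 2.499e-04 m².
Expressed in SI base units: W = 235.6 N, H = 1.635e+09 Pa, K = 1.325e-04.
The Archard volume V = K·W·L/H = 1.325e-04 · 235.6 · 58.49 / 1.635e+09 = 1.117e-09 m³.
Average depth h = V/A = 1.117e-09 / 2.499e-04 = 4.468e-06 m.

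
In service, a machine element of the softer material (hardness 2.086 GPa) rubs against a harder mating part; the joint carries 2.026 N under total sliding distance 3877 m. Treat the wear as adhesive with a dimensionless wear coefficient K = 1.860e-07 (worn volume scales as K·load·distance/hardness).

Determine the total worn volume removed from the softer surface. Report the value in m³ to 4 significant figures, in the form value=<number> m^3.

value=7.004e-13 m^3

Displayed values are rounded. The algebra keeps exact precision. Rounded once at the end, at four significant digits.
Convert: Hardness H = 2.086 GPa = 2.086e+09 Pa.
SI base units throughout: W = 2.026 N, H = 2.086e+09 Pa, K = 1.860e-07.
Apply Archard: V = K·W·L/H = 1.860e-07 · 2.026 · 3877 / 2.086e+09 = 7.004e-13 m³.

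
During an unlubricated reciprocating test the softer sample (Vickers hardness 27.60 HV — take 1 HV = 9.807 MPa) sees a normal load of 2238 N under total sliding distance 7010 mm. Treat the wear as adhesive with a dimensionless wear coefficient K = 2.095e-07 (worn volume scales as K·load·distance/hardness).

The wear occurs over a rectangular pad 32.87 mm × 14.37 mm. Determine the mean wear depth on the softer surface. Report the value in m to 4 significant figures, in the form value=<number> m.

value=2.571e-08 m

Intermediates appear rounded — the algebra carries full float precision. Rounded just once, at four significant figures.
Convert: Distance L = 7010 mm = 7.010 m.
Convert: Hardness H = 27.60 HV × 9.807 MPa/HV = 270.7 MPa = 2.707e+08 Pa.
Convert: Pad sides 32.87 mm × 14.37 mm = 0.03287 m × 0.01437 m. Contact area A = 0.03287 m × 0.01437 m = 4.723e-04 m².
In SI base units: W = 2238 N, H = 2.707e+08 Pa, K = 2.095e-07.
Worn volume V = K·W·L/H = 2.095e-07 · 2238 · 7.010 / 2.707e+08 = 1.214e-11 m³.
Depth h = V/A = 1.214e-11 / 4.723e-04 = 2.571e-08 m.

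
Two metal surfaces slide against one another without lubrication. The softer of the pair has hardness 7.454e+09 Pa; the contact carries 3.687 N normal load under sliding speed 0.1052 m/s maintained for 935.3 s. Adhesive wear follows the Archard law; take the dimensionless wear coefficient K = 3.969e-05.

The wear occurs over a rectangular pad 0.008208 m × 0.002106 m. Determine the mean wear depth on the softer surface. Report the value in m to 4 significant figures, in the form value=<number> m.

value=1.117e-07 m

All working math carries full precision; intermediates are printed rounded — a lone final rounding: four significant digits.
Convert: Distance L = v·t = 0.1052 m/s × 935.3 s = 98.39 m.
Convert: Contact area A = 0.008208 m × 0.002106 m = 1.729e-05 m².
Restated in SI base units: W = 3.687 N, H = 7.454e+09 Pa, K = 3.969e-05.
By Archard's law, V = K·W·L/H = 3.969e-05 · 3.687 · 98.39 / 7.454e+09 = 1.932e-12 m³.
Depth of wear h = V/A = 1.932e-12 / 1.729e-05 = 1.117e-07 m.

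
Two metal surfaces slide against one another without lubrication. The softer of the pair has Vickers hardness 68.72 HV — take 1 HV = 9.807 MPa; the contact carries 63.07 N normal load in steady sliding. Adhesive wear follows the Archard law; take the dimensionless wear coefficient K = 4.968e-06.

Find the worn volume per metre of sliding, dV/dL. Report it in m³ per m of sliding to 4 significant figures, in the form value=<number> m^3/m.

value=4.649e-13 m^3/m

Intermediates are shown rounded. The algebra maintains full precision; a single final rounding to four significant figures.
Hardness H = 68.72 HV × 9.807 MPa/HV = 673.9 MPa = 6.739e+08 Pa.
Expressed in SI base units: W = 63.07 N, H = 6.739e+08 Pa, K = 4.968e-06.
Rate of wear dV/dL = K·W/H (independent of L): 4.968e-06 · 63.07 / 6.739e+08 = 4.649e-13 m³/m.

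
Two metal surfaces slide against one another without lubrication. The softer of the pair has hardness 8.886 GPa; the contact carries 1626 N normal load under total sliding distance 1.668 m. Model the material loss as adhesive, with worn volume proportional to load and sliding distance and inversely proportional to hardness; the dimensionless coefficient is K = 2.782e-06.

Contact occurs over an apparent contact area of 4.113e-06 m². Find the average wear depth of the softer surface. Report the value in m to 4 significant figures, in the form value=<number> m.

All arithmetic maintains full float precision; intermediate values appear rounded, and one final rounding: 4 significant figures.
Convert: Hardness H = 8.886 GPa = 8.886e+09 Pa.
As SI base values: W = 1626 N, H = 8.886e+09 Pa, K = 2.782e-06.
Archard volume V = K·W·L/H = 2.782e-06 · 1626 · 1.668 / 8.886e+09 = 8.491e-13 m³.
Average depth h = V/A = 8.491e-13 / 4.113e-06 = 2.064e-07 m.

value=2.064e-07 m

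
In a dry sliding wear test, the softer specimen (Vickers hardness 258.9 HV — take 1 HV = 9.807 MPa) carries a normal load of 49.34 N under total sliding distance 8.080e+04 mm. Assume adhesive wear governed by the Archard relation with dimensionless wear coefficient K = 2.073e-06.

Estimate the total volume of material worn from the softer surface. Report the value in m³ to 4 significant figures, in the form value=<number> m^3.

Quoted intermediates are rounded, and all arithmetic holds full precision — a single final rounding to four significant figures.
Path length L = 8.080e+04 mm = 80.80 m.
Hardness H = 258.9 HV × 9.807 MPa/HV = 2539 MPa = 2.539e+09 Pa.
In SI base units: W = 49.34 N, H = 2.539e+09 Pa, K = 2.073e-06.
Archard volume V = K·W·L/H = 2.073e-06 · 49.34 · 80.80 / 2.539e+09 = 3.255e-12 m³.

value=3.255e-12 m^3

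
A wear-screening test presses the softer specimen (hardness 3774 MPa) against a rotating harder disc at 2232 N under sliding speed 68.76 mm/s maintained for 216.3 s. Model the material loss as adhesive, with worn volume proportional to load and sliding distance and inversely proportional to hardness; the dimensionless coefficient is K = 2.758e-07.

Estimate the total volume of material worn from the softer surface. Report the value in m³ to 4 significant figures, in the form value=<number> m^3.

Every step carries full float precision; intermediate values are displayed rounded; rounded just once to 4 significant figures.
Convert: Sliding speed v = 68.76 mm/s = 0.06876 m/s. Distance covered L = v·t = 0.06876 m/s × 216.3 s = 14.87 m.
Convert: Hardness H = 3774 MPa = 3.774e+09 Pa.
SI base units throughout: W = 2232 N, H = 3.774e+09 Pa, K = 2.758e-07.
By Archard's law, V = K·W·L/H = 2.758e-07 · 2232 · 14.87 / 3.774e+09 = 2.426e-12 m³.

value=2.426e-12 m^3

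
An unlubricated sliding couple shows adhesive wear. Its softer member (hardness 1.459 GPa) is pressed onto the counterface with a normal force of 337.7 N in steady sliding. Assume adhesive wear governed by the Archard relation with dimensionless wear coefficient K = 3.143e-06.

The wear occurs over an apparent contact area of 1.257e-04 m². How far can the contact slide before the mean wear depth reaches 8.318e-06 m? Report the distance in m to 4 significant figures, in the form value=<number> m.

value=1437 m

The algebra holds full precision. Displayed values are rounded; a single final rounding to four significant digits.
Convert: Hardness H = 1.459 GPa = 1.459e+09 Pa.
Collected in SI base units: W = 337.7 N, H = 1.459e+09 Pa, K = 3.143e-06.
Limit volume V_lim = h_lim·A = 8.318e-06 · 1.257e-04 = 1.046e-09 m³.
Life L = V_lim·H/(K·W) = 1.046e-09 · 1.459e+09 / (3.143e-06 · 337.7) = 1437 m.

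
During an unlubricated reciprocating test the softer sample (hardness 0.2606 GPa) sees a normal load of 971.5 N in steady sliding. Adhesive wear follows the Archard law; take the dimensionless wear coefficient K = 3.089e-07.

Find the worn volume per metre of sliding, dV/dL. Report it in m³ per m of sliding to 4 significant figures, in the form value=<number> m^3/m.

The intermediates are printed rounded, and each operation keeps exact precision, and rounded once at the end to 4 significant digits.
Hardness H = 0.2606 GPa = 2.606e+08 Pa.
As SI base values: W = 971.5 N, H = 2.606e+08 Pa, K = 3.089e-07.
Wear rate dV/dL = K·W/H (no L dependence): 3.089e-07 · 971.5 / 2.606e+08 = 1.152e-12 m³/m.

value=1.152e-12 m^3/m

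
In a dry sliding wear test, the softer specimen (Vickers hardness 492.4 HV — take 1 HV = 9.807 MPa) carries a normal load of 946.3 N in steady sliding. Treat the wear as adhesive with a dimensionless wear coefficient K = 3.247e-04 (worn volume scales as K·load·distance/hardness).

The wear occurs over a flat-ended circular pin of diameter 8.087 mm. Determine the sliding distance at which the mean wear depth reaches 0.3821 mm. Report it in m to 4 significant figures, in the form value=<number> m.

value=308.5 m

Quoted intermediates are rounded — all arithmetic carries full precision — one last rounding to four significant figures.
Convert: Hardness H = 492.4 HV × 9.807 MPa/HV = 4829 MPa = 4.829e+09 Pa.
Convert: Pin diameter d = 8.087 mm = 0.008087 m. Contact area A = π·d²/4 = π·(0.008087 m)²/4 = 5.136e-05 m².
Convert: Depth limit h_lim = 0.3821 mm = 3.821e-04 m.
Restated in SI base units: W = 946.3 N, H = 4.829e+09 Pa, K = 3.247e-04.
At the depth limit, V_lim = h_lim·A = 3.821e-04 · 5.136e-05 = 1.963e-08 m³.
Sliding life L = V_lim·H/(K·W) = 1.963e-08 · 4.829e+09 / (3.247e-04 · 946.3) = 308.5 m.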